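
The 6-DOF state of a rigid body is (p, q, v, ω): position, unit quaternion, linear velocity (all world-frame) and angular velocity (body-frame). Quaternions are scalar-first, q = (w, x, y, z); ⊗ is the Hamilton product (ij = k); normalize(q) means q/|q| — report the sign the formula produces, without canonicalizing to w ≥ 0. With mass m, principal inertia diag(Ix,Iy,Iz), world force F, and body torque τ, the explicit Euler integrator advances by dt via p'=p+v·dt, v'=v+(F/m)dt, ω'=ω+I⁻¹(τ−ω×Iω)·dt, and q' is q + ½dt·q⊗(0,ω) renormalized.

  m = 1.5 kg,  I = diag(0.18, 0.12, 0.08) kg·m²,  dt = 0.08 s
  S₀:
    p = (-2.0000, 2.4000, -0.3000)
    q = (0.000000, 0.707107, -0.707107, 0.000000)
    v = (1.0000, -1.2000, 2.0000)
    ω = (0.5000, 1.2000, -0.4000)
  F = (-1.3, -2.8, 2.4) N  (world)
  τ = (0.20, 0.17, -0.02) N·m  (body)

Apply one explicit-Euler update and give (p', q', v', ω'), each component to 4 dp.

p' = (-1.9200, 2.3040, -0.1400)
q' = (0.0198, 0.7174, -0.6948, 0.0480)
v' = (0.9307, -1.3493, 2.1280)
ω' = (0.5804, 1.3267, -0.3840)

p + v·dt = (-1.9200, 2.3040, -0.1400)
v' = v + a·dt = (0.9307, -1.3493, 2.1280)
(τ − ω×Iω)/I = (1.0044, 1.5833, 0.2000)
ω + α·dt = (0.5804, 1.3267, -0.3840)
Hamilton product q⊗(0,ω) = (0.4949749, 0.2828428, 0.2828428, 1.2020819)
updated quaternion q' = (0.0198, 0.7174, -0.6948, 0.0480)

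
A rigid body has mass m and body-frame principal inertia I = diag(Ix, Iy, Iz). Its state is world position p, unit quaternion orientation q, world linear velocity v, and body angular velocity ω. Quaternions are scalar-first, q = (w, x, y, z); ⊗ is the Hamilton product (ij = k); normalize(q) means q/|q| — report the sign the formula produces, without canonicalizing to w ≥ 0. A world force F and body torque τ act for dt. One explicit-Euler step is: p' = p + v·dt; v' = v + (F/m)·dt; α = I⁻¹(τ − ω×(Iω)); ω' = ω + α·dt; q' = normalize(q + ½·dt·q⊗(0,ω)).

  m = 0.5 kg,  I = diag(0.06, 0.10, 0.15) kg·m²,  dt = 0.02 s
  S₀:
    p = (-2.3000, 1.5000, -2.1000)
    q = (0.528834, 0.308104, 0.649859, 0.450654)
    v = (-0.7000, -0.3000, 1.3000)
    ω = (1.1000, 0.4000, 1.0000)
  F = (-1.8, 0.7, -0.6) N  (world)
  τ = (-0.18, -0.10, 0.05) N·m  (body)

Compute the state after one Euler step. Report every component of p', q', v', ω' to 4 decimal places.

ω×(Iω) gyroscopic = (0.0200, -0.0990, 0.0176)
(τ − ω×Iω)/I = (-3.3333, -0.0100, 0.2160)
new body rate ω' = (1.0333, 0.3998, 1.0043)
Hamilton product q⊗(0,ω) = (-1.0495120, 1.0513148, 0.3991490, -0.0627693)
q' = normalize(q + ½dt·q⊗(0,ω)) = (0.5183, 0.3186, 0.6538, 0.4500)
a = (-3.6000, 1.4000, -1.2000)
p + v·dt = (-2.3140, 1.4940, -2.0740)
v + (F/m)dt = (-0.7720, -0.2720, 1.2760)

p' = (-2.3140, 1.4940, -2.0740)
q' = (0.5183, 0.3186, 0.6538, 0.4500)
v' = (-0.7720, -0.2720, 1.2760)
ω' = (1.0333, 0.3998, 1.0043)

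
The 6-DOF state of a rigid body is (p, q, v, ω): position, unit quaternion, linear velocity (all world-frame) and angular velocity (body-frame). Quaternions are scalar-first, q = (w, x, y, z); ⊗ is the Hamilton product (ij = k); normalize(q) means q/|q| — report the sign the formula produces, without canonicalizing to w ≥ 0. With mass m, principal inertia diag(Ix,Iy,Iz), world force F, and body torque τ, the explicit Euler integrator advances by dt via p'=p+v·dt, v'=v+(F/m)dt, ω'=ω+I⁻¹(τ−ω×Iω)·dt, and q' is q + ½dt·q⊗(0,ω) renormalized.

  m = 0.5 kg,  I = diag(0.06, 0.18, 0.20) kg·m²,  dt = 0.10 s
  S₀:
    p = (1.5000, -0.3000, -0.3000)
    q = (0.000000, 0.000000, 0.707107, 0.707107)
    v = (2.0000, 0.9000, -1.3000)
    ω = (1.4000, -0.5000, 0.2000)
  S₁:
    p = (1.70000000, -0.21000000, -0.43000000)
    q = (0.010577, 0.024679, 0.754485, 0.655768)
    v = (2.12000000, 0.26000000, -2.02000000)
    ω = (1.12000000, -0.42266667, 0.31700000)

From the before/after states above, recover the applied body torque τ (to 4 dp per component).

ω₁ − ω₀ = (-0.28000000, 0.07733333, 0.11700000)
applied torque τ = (-0.1700, 0.1000, 0.1500)

τ = (-0.1700, 0.1000, 0.1500)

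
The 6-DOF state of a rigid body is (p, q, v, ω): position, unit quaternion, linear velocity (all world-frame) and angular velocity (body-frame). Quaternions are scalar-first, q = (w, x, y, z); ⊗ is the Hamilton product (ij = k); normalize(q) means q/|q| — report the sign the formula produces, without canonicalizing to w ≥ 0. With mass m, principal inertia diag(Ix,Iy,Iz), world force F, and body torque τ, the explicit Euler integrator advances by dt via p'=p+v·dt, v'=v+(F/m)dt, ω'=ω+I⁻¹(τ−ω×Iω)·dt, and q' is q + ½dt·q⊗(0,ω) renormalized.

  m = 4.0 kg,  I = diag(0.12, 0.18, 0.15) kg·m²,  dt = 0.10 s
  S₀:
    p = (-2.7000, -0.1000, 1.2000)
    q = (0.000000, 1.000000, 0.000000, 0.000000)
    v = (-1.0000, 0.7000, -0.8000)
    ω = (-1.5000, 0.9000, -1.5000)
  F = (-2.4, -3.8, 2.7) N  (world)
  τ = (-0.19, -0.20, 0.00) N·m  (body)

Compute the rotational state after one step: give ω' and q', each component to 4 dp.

ω×(Iω) gyroscopic = (0.0405, -0.0675, -0.0810)
(τ − ω×Iω)/I = (-1.9208, -0.7361, 0.5400)
ω' = ω + α·dt = (-1.6921, 0.8264, -1.4460)
Hamilton product q⊗(0,ω) = (1.5000000, 0.0000000, 1.5000000, 0.9000000)
updated quaternion q' = (0.0745, 0.9934, 0.0745, 0.0447)

ω' = (-1.6921, 0.8264, -1.4460)
q' = (0.0745, 0.9934, 0.0745, 0.0447)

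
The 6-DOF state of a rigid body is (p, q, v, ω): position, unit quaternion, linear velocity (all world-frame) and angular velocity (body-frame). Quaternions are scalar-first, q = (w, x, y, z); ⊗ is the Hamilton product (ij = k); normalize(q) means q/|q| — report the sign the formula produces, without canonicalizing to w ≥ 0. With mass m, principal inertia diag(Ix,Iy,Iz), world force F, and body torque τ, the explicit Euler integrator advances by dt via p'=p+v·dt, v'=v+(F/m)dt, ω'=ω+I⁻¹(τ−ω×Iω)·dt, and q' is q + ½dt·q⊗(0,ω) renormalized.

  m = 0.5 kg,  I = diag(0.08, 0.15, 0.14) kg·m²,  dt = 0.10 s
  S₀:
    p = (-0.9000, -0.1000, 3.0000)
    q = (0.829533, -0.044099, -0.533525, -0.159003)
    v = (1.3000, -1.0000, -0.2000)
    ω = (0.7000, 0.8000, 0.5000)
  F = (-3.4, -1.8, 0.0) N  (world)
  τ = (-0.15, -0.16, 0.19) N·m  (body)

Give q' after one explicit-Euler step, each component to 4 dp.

q' = (0.8549, -0.0220, -0.5039, -0.1211)

Hamilton product q⊗(0,ω) = (0.5371908, 0.4411130, 0.5743738, 0.7529548)
q + ½dt·q⊗(0,ω), renormalized = (0.8549, -0.0220, -0.5039, -0.1211)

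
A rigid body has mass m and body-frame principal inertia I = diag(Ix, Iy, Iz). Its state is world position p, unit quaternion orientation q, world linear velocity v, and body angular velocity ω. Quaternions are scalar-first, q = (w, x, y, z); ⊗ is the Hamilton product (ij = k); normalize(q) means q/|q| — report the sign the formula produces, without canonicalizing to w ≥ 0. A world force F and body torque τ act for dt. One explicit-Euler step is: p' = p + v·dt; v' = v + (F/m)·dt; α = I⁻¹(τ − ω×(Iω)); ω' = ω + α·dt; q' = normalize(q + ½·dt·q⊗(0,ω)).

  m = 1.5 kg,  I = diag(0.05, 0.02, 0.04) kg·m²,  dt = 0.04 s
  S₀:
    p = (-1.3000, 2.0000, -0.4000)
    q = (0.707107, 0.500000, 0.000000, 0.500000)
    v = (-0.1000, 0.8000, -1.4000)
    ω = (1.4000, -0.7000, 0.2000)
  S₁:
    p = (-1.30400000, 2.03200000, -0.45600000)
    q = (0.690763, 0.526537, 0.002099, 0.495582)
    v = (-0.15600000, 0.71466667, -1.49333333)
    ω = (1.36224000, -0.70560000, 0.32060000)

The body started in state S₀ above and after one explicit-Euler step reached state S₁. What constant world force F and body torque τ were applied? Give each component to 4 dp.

F = (-2.1000, -3.2000, -3.5000)
τ = (-0.0500, 0.0000, 0.1500)

v₁ − v₀ = (-0.05600000, -0.08533333, -0.09333333)
F = m·Δv/dt = (-2.1000, -3.2000, -3.5000)
ω₁ − ω₀ = (-0.03776000, -0.00560000, 0.12060000)
gyro term ω₀×Iω₀ = (-0.0028, 0.0028, 0.0294)
I·α + gyro = (-0.0500, 0.0000, 0.1500)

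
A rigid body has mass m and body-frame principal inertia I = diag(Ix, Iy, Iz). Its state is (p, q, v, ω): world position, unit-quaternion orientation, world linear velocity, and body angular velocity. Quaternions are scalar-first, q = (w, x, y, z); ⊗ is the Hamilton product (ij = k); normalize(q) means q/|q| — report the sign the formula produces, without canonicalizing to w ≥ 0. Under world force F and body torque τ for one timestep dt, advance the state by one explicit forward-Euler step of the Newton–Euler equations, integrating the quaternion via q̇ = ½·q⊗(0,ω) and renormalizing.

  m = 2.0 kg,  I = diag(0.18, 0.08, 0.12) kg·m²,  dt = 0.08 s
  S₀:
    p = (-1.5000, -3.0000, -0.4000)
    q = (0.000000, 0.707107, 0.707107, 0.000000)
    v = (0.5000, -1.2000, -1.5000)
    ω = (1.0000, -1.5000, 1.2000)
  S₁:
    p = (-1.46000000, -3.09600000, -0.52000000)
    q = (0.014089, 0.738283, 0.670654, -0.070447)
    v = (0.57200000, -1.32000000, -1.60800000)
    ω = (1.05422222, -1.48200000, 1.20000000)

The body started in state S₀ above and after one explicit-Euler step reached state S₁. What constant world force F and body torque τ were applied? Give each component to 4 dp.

F = (1.8000, -3.0000, -2.7000)
τ = (0.0500, 0.0900, 0.1500)

rate change Δω = (0.05422222, 0.01800000, 0.00000000)
precession coupling = (-0.0720, 0.0720, 0.1500)
applied torque τ = (0.0500, 0.0900, 0.1500)
Δv = v₁−v₀ = (0.07200000, -0.12000000, -0.10800000)
F = m·Δv/dt = (1.8000, -3.0000, -2.7000)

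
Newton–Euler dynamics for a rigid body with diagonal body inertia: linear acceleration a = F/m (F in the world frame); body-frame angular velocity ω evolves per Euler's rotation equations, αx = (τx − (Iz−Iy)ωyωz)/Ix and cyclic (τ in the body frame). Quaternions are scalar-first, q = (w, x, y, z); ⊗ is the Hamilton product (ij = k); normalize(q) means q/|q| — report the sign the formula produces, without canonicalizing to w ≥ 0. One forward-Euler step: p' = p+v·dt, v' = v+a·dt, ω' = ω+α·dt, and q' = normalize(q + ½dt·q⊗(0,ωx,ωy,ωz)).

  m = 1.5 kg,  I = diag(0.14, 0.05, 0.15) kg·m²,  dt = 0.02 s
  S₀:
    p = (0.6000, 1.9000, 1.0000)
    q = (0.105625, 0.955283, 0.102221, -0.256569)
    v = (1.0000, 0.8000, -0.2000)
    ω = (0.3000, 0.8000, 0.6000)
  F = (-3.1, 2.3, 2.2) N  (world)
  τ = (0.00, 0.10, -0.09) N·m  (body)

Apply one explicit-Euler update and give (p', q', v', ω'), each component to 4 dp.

p' = (0.6200, 1.9160, 0.9960)
q' = (0.1035, 0.9582, 0.0966, -0.2486)
v' = (0.9587, 0.8307, -0.1707)
ω' = (0.2931, 0.8407, 0.5909)

a = F/m = (-2.0667, 1.5333, 1.4667)
new position p' = (0.6200, 1.9160, 0.9960)
new velocity v' = (0.9587, 0.8307, -0.1707)
ω×(Iω) gyroscopic = (0.0480, -0.0018, -0.0216)
angular accel α = (-0.3429, 2.0360, -0.4560)
ω + α·dt = (0.2931, 0.8407, 0.5909)
q⊗(0,ω) = (-0.2144203, 0.2982753, -0.5656405, 0.7969351)
q + ½dt·q⊗(0,ω), renormalized = (0.1035, 0.9582, 0.0966, -0.2486)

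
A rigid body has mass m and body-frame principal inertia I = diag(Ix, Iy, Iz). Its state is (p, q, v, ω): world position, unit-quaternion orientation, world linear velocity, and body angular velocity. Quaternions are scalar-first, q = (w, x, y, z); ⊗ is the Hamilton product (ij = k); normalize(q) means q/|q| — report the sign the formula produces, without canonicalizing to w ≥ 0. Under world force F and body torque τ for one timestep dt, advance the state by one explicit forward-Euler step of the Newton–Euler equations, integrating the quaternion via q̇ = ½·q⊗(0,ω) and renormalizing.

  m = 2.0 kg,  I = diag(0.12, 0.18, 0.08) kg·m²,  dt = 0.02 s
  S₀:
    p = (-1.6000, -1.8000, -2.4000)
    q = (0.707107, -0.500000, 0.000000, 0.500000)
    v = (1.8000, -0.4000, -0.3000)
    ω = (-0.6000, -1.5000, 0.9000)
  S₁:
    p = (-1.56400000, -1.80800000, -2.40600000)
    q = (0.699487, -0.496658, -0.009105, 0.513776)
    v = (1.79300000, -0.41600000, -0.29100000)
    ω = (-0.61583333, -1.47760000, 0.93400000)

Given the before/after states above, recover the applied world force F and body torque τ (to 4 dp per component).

F = (-0.7000, -1.6000, 0.9000)
τ = (0.0400, 0.1800, 0.1900)

v₁ − v₀ = (-0.00700000, -0.01600000, 0.00900000)
applied force F = (-0.7000, -1.6000, 0.9000)
ω₁ − ω₀ = (-0.01583333, 0.02240000, 0.03400000)
applied torque τ = (0.0400, 0.1800, 0.1900)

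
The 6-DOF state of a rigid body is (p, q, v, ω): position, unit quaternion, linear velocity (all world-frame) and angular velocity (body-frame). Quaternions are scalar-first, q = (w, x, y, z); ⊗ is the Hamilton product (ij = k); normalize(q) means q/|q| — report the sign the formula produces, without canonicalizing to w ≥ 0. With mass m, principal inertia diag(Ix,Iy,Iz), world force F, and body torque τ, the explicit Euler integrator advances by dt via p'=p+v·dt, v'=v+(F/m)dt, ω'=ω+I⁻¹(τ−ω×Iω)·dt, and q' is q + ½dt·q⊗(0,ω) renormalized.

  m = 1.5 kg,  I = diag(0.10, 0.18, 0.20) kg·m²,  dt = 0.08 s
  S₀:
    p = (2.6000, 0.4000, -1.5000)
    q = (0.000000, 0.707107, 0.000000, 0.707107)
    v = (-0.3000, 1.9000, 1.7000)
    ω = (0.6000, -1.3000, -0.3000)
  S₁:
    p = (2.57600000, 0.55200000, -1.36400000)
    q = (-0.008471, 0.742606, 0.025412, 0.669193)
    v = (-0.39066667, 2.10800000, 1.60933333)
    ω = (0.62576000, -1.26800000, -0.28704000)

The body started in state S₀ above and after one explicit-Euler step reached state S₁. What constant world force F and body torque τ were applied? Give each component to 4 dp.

v₁ − v₀ = (-0.09066667, 0.20800000, -0.09066667)
m·(v₁−v₀)/dt = (-1.7000, 3.9000, -1.7000)
rate change Δω = (0.02576000, 0.03200000, 0.01296000)
τ = I·(Δω/dt) + ω₀×(Iω₀) = (0.0400, 0.0900, -0.0300)

F = (-1.7000, 3.9000, -1.7000)
τ = (0.0400, 0.0900, -0.0300)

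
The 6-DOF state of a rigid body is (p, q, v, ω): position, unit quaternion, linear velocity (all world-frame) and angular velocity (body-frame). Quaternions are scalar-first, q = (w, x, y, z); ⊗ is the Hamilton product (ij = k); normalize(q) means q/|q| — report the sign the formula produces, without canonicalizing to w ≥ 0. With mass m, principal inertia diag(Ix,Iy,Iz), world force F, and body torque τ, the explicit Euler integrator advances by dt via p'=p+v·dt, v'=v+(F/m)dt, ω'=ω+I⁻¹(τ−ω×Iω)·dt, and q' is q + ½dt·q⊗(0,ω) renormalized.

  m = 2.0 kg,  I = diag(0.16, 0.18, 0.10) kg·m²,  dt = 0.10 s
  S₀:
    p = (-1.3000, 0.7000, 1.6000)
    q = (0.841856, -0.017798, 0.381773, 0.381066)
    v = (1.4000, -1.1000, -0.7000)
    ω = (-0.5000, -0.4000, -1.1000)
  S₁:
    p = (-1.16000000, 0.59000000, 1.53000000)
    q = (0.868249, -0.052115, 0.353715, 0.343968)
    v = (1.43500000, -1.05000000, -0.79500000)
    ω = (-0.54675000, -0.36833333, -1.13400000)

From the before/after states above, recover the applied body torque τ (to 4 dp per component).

rate change Δω = (-0.04675000, 0.03166667, -0.03400000)
applied torque τ = (-0.1100, 0.0900, -0.0300)

τ = (-0.1100, 0.0900, -0.0300)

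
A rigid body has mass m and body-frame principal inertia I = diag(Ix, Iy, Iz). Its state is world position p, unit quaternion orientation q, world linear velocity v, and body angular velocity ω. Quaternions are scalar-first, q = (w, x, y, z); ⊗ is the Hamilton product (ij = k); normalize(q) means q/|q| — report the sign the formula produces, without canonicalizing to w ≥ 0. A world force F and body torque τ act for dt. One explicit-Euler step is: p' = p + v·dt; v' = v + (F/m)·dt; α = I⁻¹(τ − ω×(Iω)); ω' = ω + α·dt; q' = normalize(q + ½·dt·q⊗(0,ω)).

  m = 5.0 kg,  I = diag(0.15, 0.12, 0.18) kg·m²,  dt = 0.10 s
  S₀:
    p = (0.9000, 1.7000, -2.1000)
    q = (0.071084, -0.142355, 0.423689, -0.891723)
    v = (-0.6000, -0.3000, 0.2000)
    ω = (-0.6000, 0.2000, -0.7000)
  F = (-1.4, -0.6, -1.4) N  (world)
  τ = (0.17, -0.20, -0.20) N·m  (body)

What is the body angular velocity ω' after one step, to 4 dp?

ω' = (-0.4811, 0.0438, -0.8131)

α = I⁻¹(τ − ω×Iω) = (1.1893, -1.5617, -1.1311)
ω' = ω + α·dt = (-0.4811, 0.0438, -0.8131)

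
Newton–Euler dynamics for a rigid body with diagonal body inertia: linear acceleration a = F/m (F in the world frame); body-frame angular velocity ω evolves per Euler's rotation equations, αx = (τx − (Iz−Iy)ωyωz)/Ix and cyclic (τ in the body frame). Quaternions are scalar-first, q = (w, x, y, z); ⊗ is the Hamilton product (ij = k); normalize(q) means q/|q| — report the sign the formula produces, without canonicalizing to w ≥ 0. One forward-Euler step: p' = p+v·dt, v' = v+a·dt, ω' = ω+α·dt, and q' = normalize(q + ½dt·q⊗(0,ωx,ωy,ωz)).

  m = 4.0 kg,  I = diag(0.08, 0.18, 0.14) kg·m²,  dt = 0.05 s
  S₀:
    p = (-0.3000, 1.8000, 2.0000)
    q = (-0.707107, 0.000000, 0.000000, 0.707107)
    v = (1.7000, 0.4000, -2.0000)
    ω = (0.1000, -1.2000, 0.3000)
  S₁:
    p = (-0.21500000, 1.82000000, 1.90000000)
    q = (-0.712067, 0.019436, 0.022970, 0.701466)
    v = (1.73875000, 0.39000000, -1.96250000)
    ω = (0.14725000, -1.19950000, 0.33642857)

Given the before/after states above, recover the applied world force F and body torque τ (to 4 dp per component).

ω₁ − ω₀ = (0.04725000, 0.00050000, 0.03642857)
applied torque τ = (0.0900, 0.0000, 0.0900)
velocity change Δv = (0.03875000, -0.01000000, 0.03750000)
m·(v₁−v₀)/dt = (3.1000, -0.8000, 3.0000)

F = (3.1000, -0.8000, 3.0000)
τ = (0.0900, 0.0000, 0.0900)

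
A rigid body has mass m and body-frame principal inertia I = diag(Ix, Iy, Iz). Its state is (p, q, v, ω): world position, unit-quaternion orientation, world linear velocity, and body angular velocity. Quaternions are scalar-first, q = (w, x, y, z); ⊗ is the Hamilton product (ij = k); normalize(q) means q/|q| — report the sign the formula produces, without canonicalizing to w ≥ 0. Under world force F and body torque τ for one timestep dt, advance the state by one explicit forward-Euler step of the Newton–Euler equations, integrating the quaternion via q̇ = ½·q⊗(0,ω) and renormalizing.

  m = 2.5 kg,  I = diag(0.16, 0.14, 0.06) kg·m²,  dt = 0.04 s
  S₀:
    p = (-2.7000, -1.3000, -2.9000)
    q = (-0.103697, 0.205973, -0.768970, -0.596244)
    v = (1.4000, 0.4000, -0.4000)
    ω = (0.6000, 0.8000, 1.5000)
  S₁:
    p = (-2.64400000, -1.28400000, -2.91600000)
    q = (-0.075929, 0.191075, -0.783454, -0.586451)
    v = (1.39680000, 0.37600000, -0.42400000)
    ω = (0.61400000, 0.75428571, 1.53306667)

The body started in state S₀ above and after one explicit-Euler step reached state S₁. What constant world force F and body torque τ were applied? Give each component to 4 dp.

F = (-0.2000, -1.5000, -1.5000)
τ = (-0.0400, -0.0700, 0.0400)

v₁ − v₀ = (-0.00320000, -0.02400000, -0.02400000)
applied force F = (-0.2000, -1.5000, -1.5000)
Δω = ω₁−ω₀ = (0.01400000, -0.04571429, 0.03306667)
I·α + gyro = (-0.0400, -0.0700, 0.0400)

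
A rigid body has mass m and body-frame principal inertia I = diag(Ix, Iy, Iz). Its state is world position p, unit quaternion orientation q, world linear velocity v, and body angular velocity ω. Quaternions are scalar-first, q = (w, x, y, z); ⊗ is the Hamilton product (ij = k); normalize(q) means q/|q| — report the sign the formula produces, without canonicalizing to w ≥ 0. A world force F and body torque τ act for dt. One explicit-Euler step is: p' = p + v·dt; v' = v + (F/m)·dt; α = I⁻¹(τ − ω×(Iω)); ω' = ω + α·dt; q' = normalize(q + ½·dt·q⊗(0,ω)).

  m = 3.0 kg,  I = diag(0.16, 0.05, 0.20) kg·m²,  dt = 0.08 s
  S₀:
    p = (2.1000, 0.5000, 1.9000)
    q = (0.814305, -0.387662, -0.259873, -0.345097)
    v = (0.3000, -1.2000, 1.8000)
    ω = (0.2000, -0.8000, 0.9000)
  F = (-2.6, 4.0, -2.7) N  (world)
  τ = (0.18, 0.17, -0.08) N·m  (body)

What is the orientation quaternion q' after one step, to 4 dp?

Hamilton product q⊗(0,ω) = (0.1802213, -0.3471023, -0.3715676, 1.0949787)
q + ½dt·q⊗(0,ω), renormalized = (0.8205, -0.4011, -0.2744, -0.3009)

q' = (0.8205, -0.4011, -0.2744, -0.3009)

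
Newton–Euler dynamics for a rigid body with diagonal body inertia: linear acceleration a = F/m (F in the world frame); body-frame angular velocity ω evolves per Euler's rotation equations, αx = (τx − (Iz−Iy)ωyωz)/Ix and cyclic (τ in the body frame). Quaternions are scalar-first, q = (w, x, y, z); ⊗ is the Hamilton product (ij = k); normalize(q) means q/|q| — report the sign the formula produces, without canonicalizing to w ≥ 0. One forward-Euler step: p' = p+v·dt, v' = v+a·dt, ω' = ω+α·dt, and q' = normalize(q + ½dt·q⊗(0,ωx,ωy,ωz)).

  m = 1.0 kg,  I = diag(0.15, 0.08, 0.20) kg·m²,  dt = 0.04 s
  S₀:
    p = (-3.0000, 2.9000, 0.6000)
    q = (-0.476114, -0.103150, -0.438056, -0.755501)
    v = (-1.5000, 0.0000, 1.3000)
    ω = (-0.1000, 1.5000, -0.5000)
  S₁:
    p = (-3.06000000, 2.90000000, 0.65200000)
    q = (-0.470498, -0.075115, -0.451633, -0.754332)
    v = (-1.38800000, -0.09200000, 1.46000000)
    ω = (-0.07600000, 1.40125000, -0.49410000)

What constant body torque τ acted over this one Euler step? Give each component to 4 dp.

ω₁ − ω₀ = (0.02400000, -0.09875000, 0.00590000)
gyro term ω₀×Iω₀ = (-0.0900, -0.0025, 0.0105)
applied torque τ = (0.0000, -0.2000, 0.0400)

τ = (0.0000, -0.2000, 0.0400)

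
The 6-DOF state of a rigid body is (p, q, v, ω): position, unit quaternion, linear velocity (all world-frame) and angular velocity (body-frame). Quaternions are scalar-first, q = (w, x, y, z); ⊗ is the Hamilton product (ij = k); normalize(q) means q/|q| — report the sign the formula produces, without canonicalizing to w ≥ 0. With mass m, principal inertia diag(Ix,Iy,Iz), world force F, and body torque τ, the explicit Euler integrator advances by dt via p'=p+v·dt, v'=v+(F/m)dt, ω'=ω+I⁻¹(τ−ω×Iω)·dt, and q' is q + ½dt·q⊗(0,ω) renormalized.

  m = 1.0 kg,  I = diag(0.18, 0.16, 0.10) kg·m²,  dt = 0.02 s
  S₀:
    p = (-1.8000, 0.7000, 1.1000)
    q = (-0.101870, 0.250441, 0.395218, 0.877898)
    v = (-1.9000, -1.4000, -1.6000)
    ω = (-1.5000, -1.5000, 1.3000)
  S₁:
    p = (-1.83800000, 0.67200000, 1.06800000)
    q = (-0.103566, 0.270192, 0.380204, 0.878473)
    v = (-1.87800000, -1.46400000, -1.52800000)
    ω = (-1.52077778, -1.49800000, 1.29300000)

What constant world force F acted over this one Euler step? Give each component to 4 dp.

v₁ − v₀ = (0.02200000, -0.06400000, 0.07200000)
applied force F = (1.1000, -3.2000, 3.6000)

F = (1.1000, -3.2000, 3.6000)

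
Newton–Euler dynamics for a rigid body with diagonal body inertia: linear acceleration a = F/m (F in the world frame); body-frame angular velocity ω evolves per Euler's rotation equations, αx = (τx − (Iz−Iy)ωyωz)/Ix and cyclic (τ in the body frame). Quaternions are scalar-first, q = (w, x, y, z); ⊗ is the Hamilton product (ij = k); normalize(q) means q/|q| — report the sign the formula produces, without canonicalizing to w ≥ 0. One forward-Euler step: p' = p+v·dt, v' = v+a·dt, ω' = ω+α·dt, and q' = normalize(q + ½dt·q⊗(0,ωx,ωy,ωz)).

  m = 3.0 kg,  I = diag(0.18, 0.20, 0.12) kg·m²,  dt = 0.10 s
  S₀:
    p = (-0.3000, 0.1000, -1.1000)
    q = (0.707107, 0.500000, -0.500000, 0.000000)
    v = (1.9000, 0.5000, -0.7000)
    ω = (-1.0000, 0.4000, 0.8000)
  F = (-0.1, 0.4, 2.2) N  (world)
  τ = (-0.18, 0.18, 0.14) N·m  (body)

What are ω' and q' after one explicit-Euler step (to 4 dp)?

ω×(Iω) gyroscopic = (-0.0256, -0.0480, -0.0080)
(τ − ω×Iω)/I = (-0.8578, 1.1400, 1.2333)
ω + α·dt = (-1.0858, 0.5140, 0.9233)
2q̇ = q⊗(0,ω) = (0.7000000, -1.1071070, -0.1171572, 0.2656856)
q + ½dt·q⊗(0,ω), renormalized = (0.7404, 0.4436, -0.5047, 0.0133)

ω' = (-1.0858, 0.5140, 0.9233)
q' = (0.7404, 0.4436, -0.5047, 0.0133)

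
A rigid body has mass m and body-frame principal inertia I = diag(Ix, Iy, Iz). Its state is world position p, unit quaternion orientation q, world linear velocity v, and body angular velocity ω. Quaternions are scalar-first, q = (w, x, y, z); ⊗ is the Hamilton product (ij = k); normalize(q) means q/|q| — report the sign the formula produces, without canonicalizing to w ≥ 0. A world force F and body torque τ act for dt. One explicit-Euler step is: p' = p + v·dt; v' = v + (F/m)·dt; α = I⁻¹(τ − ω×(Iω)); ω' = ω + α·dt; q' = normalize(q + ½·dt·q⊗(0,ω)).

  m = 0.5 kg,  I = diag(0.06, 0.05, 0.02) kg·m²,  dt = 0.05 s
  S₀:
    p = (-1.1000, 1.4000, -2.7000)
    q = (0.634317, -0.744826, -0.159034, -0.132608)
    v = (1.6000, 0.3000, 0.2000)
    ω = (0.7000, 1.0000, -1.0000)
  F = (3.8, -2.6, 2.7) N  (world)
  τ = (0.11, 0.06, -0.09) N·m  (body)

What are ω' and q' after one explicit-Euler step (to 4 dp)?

ω' = (0.7667, 1.0880, -1.2075)
q' = (0.6475, -0.7259, -0.1640, -0.1642)

angular accel α = (1.3333, 1.7600, -4.1500)
new body rate ω' = (0.7667, 1.0880, -1.2075)
Hamilton product q⊗(0,ω) = (0.5478042, 0.7356639, -0.2033346, -1.2678192)
q + ½dt·q⊗(0,ω), renormalized = (0.6475, -0.7259, -0.1640, -0.1642)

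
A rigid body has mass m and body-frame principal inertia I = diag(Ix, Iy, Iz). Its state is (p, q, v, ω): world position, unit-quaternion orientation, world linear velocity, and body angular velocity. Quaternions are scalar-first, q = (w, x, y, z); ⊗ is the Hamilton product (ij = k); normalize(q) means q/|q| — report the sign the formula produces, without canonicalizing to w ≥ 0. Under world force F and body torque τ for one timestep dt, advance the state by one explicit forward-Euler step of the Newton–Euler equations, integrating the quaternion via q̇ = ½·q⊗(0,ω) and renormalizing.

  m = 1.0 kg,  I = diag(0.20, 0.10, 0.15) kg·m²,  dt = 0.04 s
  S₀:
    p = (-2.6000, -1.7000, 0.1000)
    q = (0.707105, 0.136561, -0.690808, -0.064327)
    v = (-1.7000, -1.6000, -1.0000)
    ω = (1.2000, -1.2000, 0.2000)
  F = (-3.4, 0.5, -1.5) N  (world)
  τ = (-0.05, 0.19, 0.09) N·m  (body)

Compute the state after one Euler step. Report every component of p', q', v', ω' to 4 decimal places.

a = (-3.4000, 0.5000, -1.5000)
p + v·dt = (-2.6680, -1.7640, 0.0600)
v' = v + a·dt = (-1.8360, -1.5800, -1.0600)
gyro term ω×Iω = (-0.0120, 0.0120, 0.1440)
(τ − ω×Iω)/I = (-0.1900, 1.7800, -0.3600)
ω' = ω + α·dt = (1.1924, -1.1288, 0.1856)
Hamilton product q⊗(0,ω) = (-0.9799774, 0.6331720, -0.9530306, 0.8065174)
q' = normalize(q + ½dt·q⊗(0,ω)) = (0.6871, 0.1491, -0.7095, -0.0482)

p' = (-2.6680, -1.7640, 0.0600)
q' = (0.6871, 0.1491, -0.7095, -0.0482)
v' = (-1.8360, -1.5800, -1.0600)
ω' = (1.1924, -1.1288, 0.1856)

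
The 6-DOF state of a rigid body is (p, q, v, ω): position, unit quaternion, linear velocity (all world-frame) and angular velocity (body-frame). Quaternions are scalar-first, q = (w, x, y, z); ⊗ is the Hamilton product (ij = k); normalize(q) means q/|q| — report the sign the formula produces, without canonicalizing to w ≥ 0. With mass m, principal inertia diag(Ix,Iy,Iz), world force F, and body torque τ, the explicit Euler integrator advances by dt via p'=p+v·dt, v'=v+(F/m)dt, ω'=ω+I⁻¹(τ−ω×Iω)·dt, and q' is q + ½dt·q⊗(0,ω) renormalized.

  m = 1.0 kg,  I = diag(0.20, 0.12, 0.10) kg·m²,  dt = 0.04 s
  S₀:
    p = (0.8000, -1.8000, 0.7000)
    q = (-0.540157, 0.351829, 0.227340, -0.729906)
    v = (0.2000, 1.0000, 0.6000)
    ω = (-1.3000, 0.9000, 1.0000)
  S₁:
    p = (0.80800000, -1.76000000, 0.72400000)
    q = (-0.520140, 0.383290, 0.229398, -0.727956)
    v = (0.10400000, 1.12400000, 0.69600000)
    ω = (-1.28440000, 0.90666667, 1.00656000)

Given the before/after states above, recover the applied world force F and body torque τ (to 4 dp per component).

F = (-2.4000, 3.1000, 2.4000)
τ = (0.0600, -0.1100, 0.1100)

rate change Δω = (0.01560000, 0.00666667, 0.00656000)
ω₀×(Iω₀) = (-0.0180, -0.1300, 0.0936)
applied torque τ = (0.0600, -0.1100, 0.1100)
v₁ − v₀ = (-0.09600000, 0.12400000, 0.09600000)
F = m·Δv/dt = (-2.4000, 3.1000, 2.4000)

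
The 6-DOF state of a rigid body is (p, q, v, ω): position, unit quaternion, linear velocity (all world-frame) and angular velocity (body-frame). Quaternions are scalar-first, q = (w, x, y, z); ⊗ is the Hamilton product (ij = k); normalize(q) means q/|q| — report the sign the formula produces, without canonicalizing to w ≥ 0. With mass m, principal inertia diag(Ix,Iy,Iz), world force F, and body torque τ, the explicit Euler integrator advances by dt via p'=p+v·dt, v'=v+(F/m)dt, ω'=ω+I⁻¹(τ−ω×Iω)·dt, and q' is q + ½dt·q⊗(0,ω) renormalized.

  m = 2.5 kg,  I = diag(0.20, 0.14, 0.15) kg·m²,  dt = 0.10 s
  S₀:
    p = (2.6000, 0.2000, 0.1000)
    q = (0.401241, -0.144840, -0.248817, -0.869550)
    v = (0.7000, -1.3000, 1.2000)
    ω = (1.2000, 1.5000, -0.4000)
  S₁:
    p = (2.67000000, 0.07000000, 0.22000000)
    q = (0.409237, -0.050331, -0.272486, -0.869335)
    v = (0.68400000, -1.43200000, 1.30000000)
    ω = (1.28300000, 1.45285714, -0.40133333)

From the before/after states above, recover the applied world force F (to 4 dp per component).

Δv = v₁−v₀ = (-0.01600000, -0.13200000, 0.10000000)
m·(v₁−v₀)/dt = (-0.4000, -3.3000, 2.5000)

F = (-0.4000, -3.3000, 2.5000)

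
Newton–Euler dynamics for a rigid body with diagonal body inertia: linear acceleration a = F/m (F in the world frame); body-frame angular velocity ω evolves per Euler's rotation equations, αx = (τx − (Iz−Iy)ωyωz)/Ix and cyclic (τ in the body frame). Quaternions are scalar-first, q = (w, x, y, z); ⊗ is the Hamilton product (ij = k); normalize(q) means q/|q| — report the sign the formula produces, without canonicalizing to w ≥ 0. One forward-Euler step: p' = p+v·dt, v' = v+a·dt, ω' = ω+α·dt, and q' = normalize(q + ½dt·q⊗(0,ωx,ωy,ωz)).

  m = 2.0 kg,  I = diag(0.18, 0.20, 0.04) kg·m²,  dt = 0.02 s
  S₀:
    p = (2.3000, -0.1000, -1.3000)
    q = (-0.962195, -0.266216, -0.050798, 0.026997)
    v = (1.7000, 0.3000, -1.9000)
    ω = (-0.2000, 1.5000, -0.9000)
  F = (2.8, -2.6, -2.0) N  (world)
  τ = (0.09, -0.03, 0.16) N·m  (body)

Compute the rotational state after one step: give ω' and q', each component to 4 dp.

angular accel α = (-0.7000, -0.2760, 4.1500)
ω + α·dt = (-0.2140, 1.4945, -0.8170)
2q̇ = q⊗(0,ω) = (0.0472511, 0.1976617, -1.6882863, 0.4564919)
updated quaternion q' = (-0.9616, -0.2642, -0.0677, 0.0316)

ω' = (-0.2140, 1.4945, -0.8170)
q' = (-0.9616, -0.2642, -0.0677, 0.0316)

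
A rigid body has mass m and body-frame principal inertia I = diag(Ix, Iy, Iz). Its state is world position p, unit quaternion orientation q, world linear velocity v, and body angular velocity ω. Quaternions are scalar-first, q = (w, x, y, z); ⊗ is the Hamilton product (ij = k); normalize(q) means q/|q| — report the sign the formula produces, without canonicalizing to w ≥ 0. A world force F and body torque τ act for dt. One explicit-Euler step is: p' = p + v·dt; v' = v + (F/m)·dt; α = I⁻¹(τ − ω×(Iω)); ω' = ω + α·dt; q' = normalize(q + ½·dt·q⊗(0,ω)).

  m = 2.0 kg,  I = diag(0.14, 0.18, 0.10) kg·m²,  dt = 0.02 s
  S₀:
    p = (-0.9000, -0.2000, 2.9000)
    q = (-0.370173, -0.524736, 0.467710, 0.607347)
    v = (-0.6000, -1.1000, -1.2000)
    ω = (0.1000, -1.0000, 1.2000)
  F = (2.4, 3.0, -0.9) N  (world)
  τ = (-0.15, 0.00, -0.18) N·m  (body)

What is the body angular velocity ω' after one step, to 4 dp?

gyro term ω×Iω = (0.0960, 0.0048, -0.0040)
angular accel α = (-1.7571, -0.0267, -1.7600)
new body rate ω' = (0.0649, -1.0005, 1.1648)

ω' = (0.0649, -1.0005, 1.1648)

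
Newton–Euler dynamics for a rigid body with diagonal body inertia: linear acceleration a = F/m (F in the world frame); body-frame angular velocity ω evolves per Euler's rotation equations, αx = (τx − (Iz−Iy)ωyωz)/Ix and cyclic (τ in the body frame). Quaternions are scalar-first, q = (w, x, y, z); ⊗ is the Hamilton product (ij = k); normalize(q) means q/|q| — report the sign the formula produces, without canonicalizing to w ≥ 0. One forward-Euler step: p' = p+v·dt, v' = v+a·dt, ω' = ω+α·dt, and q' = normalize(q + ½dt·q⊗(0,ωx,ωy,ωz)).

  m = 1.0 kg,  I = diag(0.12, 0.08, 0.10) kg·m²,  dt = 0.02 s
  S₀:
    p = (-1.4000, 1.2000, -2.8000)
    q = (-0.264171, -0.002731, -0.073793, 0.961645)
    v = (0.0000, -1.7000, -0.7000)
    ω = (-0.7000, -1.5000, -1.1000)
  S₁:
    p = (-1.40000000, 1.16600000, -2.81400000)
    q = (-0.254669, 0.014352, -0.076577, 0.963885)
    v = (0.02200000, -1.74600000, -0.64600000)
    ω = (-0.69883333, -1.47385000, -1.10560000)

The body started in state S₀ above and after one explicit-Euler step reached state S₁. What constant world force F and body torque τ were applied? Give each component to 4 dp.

F = (1.1000, -2.3000, 2.7000)
τ = (0.0400, 0.1200, -0.0700)

Δv = v₁−v₀ = (0.02200000, -0.04600000, 0.05400000)
m·(v₁−v₀)/dt = (1.1000, -2.3000, 2.7000)
ω₁ − ω₀ = (0.00116667, 0.02615000, -0.00560000)
ω₀×(Iω₀) = (0.0330, 0.0154, -0.0420)
τ = I·(Δω/dt) + ω₀×(Iω₀) = (0.0400, 0.1200, -0.0700)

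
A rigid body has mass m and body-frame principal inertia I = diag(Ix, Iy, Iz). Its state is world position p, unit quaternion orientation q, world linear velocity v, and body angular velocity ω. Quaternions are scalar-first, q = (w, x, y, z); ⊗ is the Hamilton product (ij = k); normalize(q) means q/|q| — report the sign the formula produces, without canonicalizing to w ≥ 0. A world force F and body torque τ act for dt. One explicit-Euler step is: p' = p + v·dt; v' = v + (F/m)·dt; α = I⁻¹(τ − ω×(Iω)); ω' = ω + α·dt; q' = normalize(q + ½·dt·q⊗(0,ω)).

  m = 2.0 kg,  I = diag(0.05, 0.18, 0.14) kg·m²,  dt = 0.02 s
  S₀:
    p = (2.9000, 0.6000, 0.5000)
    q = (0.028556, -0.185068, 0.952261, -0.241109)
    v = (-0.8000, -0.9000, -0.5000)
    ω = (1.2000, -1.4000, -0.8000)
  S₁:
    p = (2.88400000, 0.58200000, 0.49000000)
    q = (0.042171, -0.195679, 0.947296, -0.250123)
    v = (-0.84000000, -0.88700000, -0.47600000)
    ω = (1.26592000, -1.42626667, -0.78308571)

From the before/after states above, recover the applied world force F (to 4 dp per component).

Δv = v₁−v₀ = (-0.04000000, 0.01300000, 0.02400000)
m·(v₁−v₀)/dt = (-4.0000, 1.3000, 2.4000)

F = (-4.0000, 1.3000, 2.4000)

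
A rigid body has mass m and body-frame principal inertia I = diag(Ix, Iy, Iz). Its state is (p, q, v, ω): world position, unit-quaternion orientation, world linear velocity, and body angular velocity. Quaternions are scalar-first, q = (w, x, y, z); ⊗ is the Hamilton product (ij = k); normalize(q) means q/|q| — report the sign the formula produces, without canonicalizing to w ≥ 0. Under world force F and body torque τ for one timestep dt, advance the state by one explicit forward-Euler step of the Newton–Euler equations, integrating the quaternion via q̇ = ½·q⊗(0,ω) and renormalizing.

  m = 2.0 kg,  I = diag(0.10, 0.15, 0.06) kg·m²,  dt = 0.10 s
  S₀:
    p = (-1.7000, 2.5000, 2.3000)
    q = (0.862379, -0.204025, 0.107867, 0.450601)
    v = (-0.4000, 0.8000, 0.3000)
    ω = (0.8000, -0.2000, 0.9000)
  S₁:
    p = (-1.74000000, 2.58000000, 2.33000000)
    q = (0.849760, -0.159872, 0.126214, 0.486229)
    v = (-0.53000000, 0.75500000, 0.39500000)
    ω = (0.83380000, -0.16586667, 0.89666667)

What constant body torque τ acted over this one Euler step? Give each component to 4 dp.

τ = (0.0500, 0.0800, -0.0100)

ω₁ − ω₀ = (0.03380000, 0.03413333, -0.00333333)
τ = I·(Δω/dt) + ω₀×(Iω₀) = (0.0500, 0.0800, -0.0100)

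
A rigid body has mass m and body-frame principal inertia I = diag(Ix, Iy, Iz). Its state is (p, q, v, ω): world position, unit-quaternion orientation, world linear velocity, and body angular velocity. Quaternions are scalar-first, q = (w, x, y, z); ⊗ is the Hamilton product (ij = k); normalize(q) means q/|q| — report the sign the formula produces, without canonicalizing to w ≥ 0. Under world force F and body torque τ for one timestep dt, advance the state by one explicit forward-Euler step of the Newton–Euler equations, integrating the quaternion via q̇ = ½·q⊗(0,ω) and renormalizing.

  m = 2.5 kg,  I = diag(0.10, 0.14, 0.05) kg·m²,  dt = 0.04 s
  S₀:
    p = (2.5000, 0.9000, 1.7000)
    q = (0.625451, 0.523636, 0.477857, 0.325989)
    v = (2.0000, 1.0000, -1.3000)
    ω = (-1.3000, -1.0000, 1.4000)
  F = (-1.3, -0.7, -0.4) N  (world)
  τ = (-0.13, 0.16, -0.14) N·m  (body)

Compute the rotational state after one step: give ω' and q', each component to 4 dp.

gyro term ω×Iω = (0.1260, -0.0910, 0.0520)
(τ − ω×Iω)/I = (-2.5600, 1.7929, -3.8400)
ω + α·dt = (-1.4024, -0.9283, 1.2464)
q⊗(0,ω) = (0.7021992, 0.1819025, -1.7823271, 0.9732095)
q' = normalize(q + ½dt·q⊗(0,ω)) = (0.6389, 0.5268, 0.4418, 0.3451)

ω' = (-1.4024, -0.9283, 1.2464)
q' = (0.6389, 0.5268, 0.4418, 0.3451)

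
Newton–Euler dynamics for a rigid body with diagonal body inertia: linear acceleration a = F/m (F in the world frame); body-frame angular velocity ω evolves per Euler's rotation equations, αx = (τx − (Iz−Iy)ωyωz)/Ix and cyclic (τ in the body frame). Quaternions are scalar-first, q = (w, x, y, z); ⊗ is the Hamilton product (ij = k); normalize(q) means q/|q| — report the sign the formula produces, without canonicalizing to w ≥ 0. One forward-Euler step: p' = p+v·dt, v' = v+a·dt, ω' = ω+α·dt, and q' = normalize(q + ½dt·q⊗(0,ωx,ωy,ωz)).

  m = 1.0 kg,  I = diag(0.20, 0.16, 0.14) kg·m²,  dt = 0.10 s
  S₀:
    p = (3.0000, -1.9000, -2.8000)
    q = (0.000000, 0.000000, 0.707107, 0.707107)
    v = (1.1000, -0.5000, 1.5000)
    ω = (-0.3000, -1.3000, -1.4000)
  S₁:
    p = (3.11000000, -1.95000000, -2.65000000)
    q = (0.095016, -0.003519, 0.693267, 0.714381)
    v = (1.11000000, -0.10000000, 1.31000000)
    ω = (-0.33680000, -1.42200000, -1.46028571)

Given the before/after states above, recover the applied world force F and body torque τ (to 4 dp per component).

v₁ − v₀ = (0.01000000, 0.40000000, -0.19000000)
m·(v₁−v₀)/dt = (0.1000, 4.0000, -1.9000)
ω₁ − ω₀ = (-0.03680000, -0.12200000, -0.06028571)
I·α + gyro = (-0.1100, -0.1700, -0.1000)

F = (0.1000, 4.0000, -1.9000)
τ = (-0.1100, -0.1700, -0.1000)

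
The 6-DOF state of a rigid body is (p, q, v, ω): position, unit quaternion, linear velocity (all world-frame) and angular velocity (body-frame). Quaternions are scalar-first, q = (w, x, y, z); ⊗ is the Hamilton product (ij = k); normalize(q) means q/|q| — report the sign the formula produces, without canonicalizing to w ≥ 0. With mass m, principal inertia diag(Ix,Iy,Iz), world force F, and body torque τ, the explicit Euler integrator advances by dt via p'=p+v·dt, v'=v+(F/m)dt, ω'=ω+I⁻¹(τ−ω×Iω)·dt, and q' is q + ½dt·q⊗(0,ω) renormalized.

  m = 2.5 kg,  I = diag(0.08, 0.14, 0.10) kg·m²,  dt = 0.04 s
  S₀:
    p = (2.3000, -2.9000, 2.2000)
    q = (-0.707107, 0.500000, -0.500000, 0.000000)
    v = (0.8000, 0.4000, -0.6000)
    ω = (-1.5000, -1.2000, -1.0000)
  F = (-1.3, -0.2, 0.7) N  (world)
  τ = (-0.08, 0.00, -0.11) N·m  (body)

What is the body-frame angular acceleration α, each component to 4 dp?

precession coupling ω×(Iω) = (-0.0480, -0.0300, 0.1080)
α = I⁻¹(τ − ω×Iω) = (-0.4000, 0.2143, -2.1800)

α = (-0.4000, 0.2143, -2.1800)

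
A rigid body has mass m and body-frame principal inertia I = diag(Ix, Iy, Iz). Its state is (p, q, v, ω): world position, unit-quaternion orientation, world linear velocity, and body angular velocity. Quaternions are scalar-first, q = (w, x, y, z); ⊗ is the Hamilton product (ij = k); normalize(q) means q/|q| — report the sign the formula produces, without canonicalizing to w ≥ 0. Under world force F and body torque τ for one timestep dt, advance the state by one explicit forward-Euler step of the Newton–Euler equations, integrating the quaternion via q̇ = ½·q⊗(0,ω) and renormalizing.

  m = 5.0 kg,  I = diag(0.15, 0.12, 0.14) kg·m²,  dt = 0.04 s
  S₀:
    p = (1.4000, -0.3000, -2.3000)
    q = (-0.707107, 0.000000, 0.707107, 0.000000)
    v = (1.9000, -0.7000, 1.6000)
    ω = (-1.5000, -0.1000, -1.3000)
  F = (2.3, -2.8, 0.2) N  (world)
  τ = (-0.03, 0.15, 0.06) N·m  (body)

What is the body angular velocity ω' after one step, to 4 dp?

ω' = (-1.5087, -0.0565, -1.2816)

angular accel α = (-0.2173, 1.0875, 0.4607)
ω' = ω + α·dt = (-1.5087, -0.0565, -1.2816)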